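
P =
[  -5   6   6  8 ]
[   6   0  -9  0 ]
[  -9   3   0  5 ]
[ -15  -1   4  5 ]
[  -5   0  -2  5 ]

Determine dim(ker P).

Row reduce to echelon form.
R2 ← R2 + (6/5)·R1: [0, 36/5, -9/5, 48/5]
R3 ← R3 − (9/5)·R1: [0, -39/5, -54/5, -47/5]
R4 ← R4 − (3)·R1: [0, -19, -14, -19]
R5 ← R5 − R1: [0, -6, -8, -3]
R3 ← R3 + (13/12)·R2: [0, 0, -51/4, 1]
R4 ← R4 + (95/36)·R2: [0, 0, -75/4, 19/3]
R5 ← R5 + (5/6)·R2: [0, 0, -19/2, 5]
R4 ← R4 − (25/17)·R3: [0, 0, 0, 248/51]
R5 ← R5 − (38/51)·R3: [0, 0, 0, 217/51]
R5 ← R5 − (7/8)·R4: [0, 0, 0, 0]
4 nonzero rows, so rank(P) = 4.
P has 4 columns; by rank–nullity, nullity = 4 − 4 = 0.

0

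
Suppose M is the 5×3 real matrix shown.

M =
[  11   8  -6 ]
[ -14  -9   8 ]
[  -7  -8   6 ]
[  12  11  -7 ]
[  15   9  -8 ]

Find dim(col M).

Row reduce to echelon form.
R2 ← R2 + (14/11)·R1: [0, 13/11, 4/11]
R3 ← R3 + (7/11)·R1: [0, -32/11, 24/11]
R4 ← R4 − (12/11)·R1: [0, 25/11, -5/11]
R5 ← R5 − (15/11)·R1: [0, -21/11, 2/11]
R3 ← R3 + (32/13)·R2: [0, 0, 40/13]
R4 ← R4 − (25/13)·R2: [0, 0, -15/13]
R5 ← R5 + (21/13)·R2: [0, 0, 10/13]
R4 ← R4 + (3/8)·R3: [0, 0, 0]
R5 ← R5 − (1/4)·R3: [0, 0, 0]
Echelon form has 3 nonzero rows, so rank(M) = 3.
The column space has dimension equal to the rank: 3.

3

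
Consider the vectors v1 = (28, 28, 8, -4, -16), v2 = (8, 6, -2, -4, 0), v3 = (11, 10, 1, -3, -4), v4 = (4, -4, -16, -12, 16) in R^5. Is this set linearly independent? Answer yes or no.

no

Form the matrix with these vectors as rows and row reduce.
R2 ← R2 − (2/7)·R1: [0, -2, -30/7, -20/7, 32/7]
R3 ← R3 − (11/28)·R1: [0, -1, -15/7, -10/7, 16/7]
R4 ← R4 − (1/7)·R1: [0, -8, -120/7, -80/7, 128/7]
R3 ← R3 − (1/2)·R2: [0, 0, 0, 0, 0]
R4 ← R4 − (4)·R2: [0, 0, 0, 0, 0]
2 nonzero rows, so the 4 vectors span a space of dimension 2.
Since 2 < 4, the vectors are linearly dependent.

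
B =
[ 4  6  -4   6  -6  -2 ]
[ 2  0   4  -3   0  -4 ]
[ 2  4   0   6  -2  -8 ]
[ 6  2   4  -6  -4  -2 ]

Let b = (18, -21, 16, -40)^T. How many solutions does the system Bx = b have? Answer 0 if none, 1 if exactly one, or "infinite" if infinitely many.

infinite

Row reduce the augmented matrix [B | b].
R2 ← R2 − (1/2)·R1: [0, -3, 6, -6, 3, -3, -30]
R3 ← R3 − (1/2)·R1: [0, 1, 2, 3, 1, -7, 7]
R4 ← R4 − (3/2)·R1: [0, -7, 10, -15, 5, 1, -67]
R3 ← R3 + (1/3)·R2: [0, 0, 4, 1, 2, -8, -3]
R4 ← R4 − (7/3)·R2: [0, 0, -4, -1, -2, 8, 3]
R4 ← R4 + R3: [0, 0, 0, 0, 0, 0, 0]
The echelon form has 3 nonzero rows, and every pivot lies in the first 6 columns, so rank(B) = rank([B|b]) = 3.
The system is consistent.
rank = 3 < 6 unknowns, so there are infinitely many solutions.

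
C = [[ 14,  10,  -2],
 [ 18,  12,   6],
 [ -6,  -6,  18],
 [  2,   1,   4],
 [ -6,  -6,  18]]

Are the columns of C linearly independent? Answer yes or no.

no

Row reduce C to echelon form.
R2 ← R2 − (9/7)·R1: [0, -6/7, 60/7]
R3 ← R3 + (3/7)·R1: [0, -12/7, 120/7]
R4 ← R4 − (1/7)·R1: [0, -3/7, 30/7]
R5 ← R5 + (3/7)·R1: [0, -12/7, 120/7]
R3 ← R3 − (2)·R2: [0, 0, 0]
R4 ← R4 − (1/2)·R2: [0, 0, 0]
R5 ← R5 − (2)·R2: [0, 0, 0]
2 pivots among 3 columns.
Only 2 < 3 pivot columns, so the columns are linearly dependent.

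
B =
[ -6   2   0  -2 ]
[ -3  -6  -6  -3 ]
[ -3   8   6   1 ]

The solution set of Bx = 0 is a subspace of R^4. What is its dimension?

2

Row reduce to echelon form.
R2 ← R2 − (1/2)·R1: [0, -7, -6, -2]
R3 ← R3 − (1/2)·R1: [0, 7, 6, 2]
R3 ← R3 + R2: [0, 0, 0, 0]
2 nonzero rows, so rank(B) = 2.
B has 4 columns; by rank–nullity, nullity = 4 − 2 = 2.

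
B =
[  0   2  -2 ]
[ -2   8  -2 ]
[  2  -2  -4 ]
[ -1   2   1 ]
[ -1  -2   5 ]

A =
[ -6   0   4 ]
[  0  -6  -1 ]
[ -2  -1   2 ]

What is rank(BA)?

2

First compute BA:
[[  4, -10,  -6],
 [ 16, -46, -20],
 [ -4,  16,   2],
 [  4, -13,  -4],
 [ -4,   7,   8]]
Now row reduce the product.
R2 ← R2 − (4)·R1: [0, -6, 4]
R3 ← R3 + R1: [0, 6, -4]
R4 ← R4 − R1: [0, -3, 2]
R5 ← R5 + R1: [0, -3, 2]
R3 ← R3 + R2: [0, 0, 0]
R4 ← R4 − (1/2)·R2: [0, 0, 0]
R5 ← R5 − (1/2)·R2: [0, 0, 0]
2 nonzero rows, so rank(BA) = 2.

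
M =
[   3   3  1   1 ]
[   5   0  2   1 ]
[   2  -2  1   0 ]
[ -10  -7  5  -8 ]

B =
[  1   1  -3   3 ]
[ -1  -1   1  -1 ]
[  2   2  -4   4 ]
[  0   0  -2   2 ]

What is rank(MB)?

First compute MB:
[[  2,   2, -12,  12],
 [  9,   9, -25,  25],
 [  6,   6, -12,  12],
 [  7,   7,  19, -19]]
Now row reduce the product.
R2 ← R2 − (9/2)·R1: [0, 0, 29, -29]
R3 ← R3 − (3)·R1: [0, 0, 24, -24]
R4 ← R4 − (7/2)·R1: [0, 0, 61, -61]
R3 ← R3 − (24/29)·R2: [0, 0, 0, 0]
R4 ← R4 − (61/29)·R2: [0, 0, 0, 0]
2 nonzero rows, so rank(MB) = 2.

2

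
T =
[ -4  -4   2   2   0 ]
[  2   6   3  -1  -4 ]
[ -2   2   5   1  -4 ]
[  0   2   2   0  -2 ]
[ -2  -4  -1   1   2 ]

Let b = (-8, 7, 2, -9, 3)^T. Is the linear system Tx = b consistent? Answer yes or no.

Row reduce the augmented matrix [T | b].
R2 ← R2 + (1/2)·R1: [0, 4, 4, 0, -4, 3]
R3 ← R3 − (1/2)·R1: [0, 4, 4, 0, -4, 6]
R5 ← R5 − (1/2)·R1: [0, -2, -2, 0, 2, 7]
R3 ← R3 − R2: [0, 0, 0, 0, 0, 3]
R4 ← R4 − (1/2)·R2: [0, 0, 0, 0, 0, -21/2]
R5 ← R5 + (1/2)·R2: [0, 0, 0, 0, 0, 17/2]
R4 ← R4 + (7/2)·R3: [0, 0, 0, 0, 0, 0]
R5 ← R5 − (17/6)·R3: [0, 0, 0, 0, 0, 0]
The echelon form has 3 nonzero rows; the last pivot sits in the augmented column, so rank(T) = 2 but rank([T|b]) = 3.
Since the ranks differ, the system is inconsistent.

no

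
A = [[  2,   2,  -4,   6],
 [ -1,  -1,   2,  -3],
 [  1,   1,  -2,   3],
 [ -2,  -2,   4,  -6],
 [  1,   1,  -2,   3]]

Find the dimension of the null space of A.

Row reduce to echelon form.
R2 ← R2 + (1/2)·R1: [0, 0, 0, 0]
R3 ← R3 − (1/2)·R1: [0, 0, 0, 0]
R4 ← R4 + R1: [0, 0, 0, 0]
R5 ← R5 − (1/2)·R1: [0, 0, 0, 0]
1 nonzero row, so rank(A) = 1.
A has 4 columns; by rank–nullity, nullity = 4 − 1 = 3.

3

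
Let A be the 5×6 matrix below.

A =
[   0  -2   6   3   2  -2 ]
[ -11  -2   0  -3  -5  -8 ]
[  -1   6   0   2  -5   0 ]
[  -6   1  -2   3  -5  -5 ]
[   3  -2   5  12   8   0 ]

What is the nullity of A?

1

Row reduce to echelon form.
Swap R1 ↔ R2
R3 ← R3 − (1/11)·R1: [0, 68/11, 0, 25/11, -50/11, 8/11]
R4 ← R4 − (6/11)·R1: [0, 23/11, -2, 51/11, -25/11, -7/11]
R5 ← R5 + (3/11)·R1: [0, -28/11, 5, 123/11, 73/11, -24/11]
R3 ← R3 + (34/11)·R2: [0, 0, 204/11, 127/11, 18/11, -60/11]
R4 ← R4 + (23/22)·R2: [0, 0, 47/11, 171/22, -2/11, -30/11]
R5 ← R5 − (14/11)·R2: [0, 0, -29/11, 81/11, 45/11, 4/11]
R4 ← R4 − (47/204)·R3: [0, 0, 0, 1043/204, -19/34, -25/17]
R5 ← R5 + (29/204)·R3: [0, 0, 0, 1837/204, 147/34, -7/17]
R5 ← R5 − (1837/1043)·R4: [0, 0, 0, 0, 5536/1043, 2272/1043]
5 nonzero rows, so rank(A) = 5.
A has 6 columns; by rank–nullity, nullity = 6 − 5 = 1.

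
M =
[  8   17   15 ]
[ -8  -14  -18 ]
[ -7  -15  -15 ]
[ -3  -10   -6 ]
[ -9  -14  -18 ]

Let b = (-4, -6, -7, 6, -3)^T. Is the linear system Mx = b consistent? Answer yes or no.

Row reduce the augmented matrix [M | b].
R2 ← R2 + R1: [0, 3, -3, -10]
R3 ← R3 + (7/8)·R1: [0, -1/8, -15/8, -21/2]
R4 ← R4 + (3/8)·R1: [0, -29/8, -3/8, 9/2]
R5 ← R5 + (9/8)·R1: [0, 41/8, -9/8, -15/2]
R3 ← R3 + (1/24)·R2: [0, 0, -2, -131/12]
R4 ← R4 + (29/24)·R2: [0, 0, -4, -91/12]
R5 ← R5 − (41/24)·R2: [0, 0, 4, 115/12]
R4 ← R4 − (2)·R3: [0, 0, 0, 57/4]
R5 ← R5 + (2)·R3: [0, 0, 0, -49/4]
R5 ← R5 + (49/57)·R4: [0, 0, 0, 0]
The echelon form has 4 nonzero rows; the last pivot sits in the augmented column, so rank(M) = 3 but rank([M|b]) = 4.
Since the ranks differ, the system is inconsistent.

no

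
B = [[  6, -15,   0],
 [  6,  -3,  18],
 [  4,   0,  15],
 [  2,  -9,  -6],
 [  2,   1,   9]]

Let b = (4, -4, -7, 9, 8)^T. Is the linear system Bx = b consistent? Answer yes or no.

Row reduce the augmented matrix [B | b].
R2 ← R2 − R1: [0, 12, 18, -8]
R3 ← R3 − (2/3)·R1: [0, 10, 15, -29/3]
R4 ← R4 − (1/3)·R1: [0, -4, -6, 23/3]
R5 ← R5 − (1/3)·R1: [0, 6, 9, 20/3]
R3 ← R3 − (5/6)·R2: [0, 0, 0, -3]
R4 ← R4 + (1/3)·R2: [0, 0, 0, 5]
R5 ← R5 − (1/2)·R2: [0, 0, 0, 32/3]
R4 ← R4 + (5/3)·R3: [0, 0, 0, 0]
R5 ← R5 + (32/9)·R3: [0, 0, 0, 0]
The echelon form has 3 nonzero rows; the last pivot sits in the augmented column, so rank(B) = 2 but rank([B|b]) = 3.
Since the ranks differ, the system is inconsistent.

no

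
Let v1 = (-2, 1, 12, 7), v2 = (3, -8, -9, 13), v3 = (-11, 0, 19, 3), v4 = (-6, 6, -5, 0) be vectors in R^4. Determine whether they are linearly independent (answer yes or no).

yes

Form the matrix with these vectors as rows and row reduce.
R2 ← R2 + (3/2)·R1: [0, -13/2, 9, 47/2]
R3 ← R3 − (11/2)·R1: [0, -11/2, -47, -71/2]
R4 ← R4 − (3)·R1: [0, 3, -41, -21]
R3 ← R3 − (11/13)·R2: [0, 0, -710/13, -720/13]
R4 ← R4 + (6/13)·R2: [0, 0, -479/13, -132/13]
R4 ← R4 − (479/710)·R3: [0, 0, 0, 1932/71]
4 nonzero rows, so the 4 vectors span a space of dimension 4.
Since 4 = 4, the vectors are linearly independent.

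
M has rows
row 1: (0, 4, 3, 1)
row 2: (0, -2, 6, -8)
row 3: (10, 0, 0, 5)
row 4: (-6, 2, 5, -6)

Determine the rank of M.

3

Row reduce to echelon form.
Swap R1 ↔ R3
R4 ← R4 + (3/5)·R1: [0, 2, 5, -3]
R3 ← R3 + (2)·R2: [0, 0, 15, -15]
R4 ← R4 + R2: [0, 0, 11, -11]
R4 ← R4 − (11/15)·R3: [0, 0, 0, 0]
Echelon form has 3 nonzero rows, so rank(M) = 3.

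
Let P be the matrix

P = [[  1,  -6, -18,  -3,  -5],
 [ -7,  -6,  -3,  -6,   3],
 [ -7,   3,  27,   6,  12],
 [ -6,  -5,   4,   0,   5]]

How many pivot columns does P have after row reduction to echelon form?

4

Row reduce to echelon form.
R2 ← R2 + (7)·R1: [0, -48, -129, -27, -32]
R3 ← R3 + (7)·R1: [0, -39, -99, -15, -23]
R4 ← R4 + (6)·R1: [0, -41, -104, -18, -25]
R3 ← R3 − (13/16)·R2: [0, 0, 93/16, 111/16, 3]
R4 ← R4 − (41/48)·R2: [0, 0, 99/16, 81/16, 7/3]
R4 ← R4 − (33/31)·R3: [0, 0, 0, -72/31, -80/93]
Echelon form has 4 nonzero rows, so rank(P) = 4.
Each nonzero row contributes one pivot column: 4 pivot columns.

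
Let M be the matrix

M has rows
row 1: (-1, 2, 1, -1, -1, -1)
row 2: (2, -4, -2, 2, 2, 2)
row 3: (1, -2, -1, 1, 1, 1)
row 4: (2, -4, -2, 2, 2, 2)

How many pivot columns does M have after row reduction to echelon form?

Row reduce to echelon form.
R2 ← R2 + (2)·R1: [0, 0, 0, 0, 0, 0]
R3 ← R3 + R1: [0, 0, 0, 0, 0, 0]
R4 ← R4 + (2)·R1: [0, 0, 0, 0, 0, 0]
Echelon form has 1 nonzero row, so rank(M) = 1.
Each nonzero row contributes one pivot column: 1 pivot columns.

1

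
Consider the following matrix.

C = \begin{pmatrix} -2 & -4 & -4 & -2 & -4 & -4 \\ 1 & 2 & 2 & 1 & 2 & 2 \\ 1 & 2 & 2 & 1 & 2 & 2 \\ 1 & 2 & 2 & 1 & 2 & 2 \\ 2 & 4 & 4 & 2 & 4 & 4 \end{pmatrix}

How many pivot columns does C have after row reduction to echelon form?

Row reduce to echelon form.
R2 ← R2 + (1/2)·R1: [0, 0, 0, 0, 0, 0]
R3 ← R3 + (1/2)·R1: [0, 0, 0, 0, 0, 0]
R4 ← R4 + (1/2)·R1: [0, 0, 0, 0, 0, 0]
R5 ← R5 + R1: [0, 0, 0, 0, 0, 0]
Echelon form has 1 nonzero row, so rank(C) = 1.
Each nonzero row contributes one pivot column: 1 pivot columns.

1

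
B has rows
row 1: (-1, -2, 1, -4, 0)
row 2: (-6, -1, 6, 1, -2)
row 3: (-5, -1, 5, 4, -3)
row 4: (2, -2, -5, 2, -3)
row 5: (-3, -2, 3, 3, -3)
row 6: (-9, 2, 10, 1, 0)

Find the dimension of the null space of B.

Row reduce to echelon form.
R2 ← R2 − (6)·R1: [0, 11, 0, 25, -2]
R3 ← R3 − (5)·R1: [0, 9, 0, 24, -3]
R4 ← R4 + (2)·R1: [0, -6, -3, -6, -3]
R5 ← R5 − (3)·R1: [0, 4, 0, 15, -3]
R6 ← R6 − (9)·R1: [0, 20, 1, 37, 0]
R3 ← R3 − (9/11)·R2: [0, 0, 0, 39/11, -15/11]
R4 ← R4 + (6/11)·R2: [0, 0, -3, 84/11, -45/11]
R5 ← R5 − (4/11)·R2: [0, 0, 0, 65/11, -25/11]
R6 ← R6 − (20/11)·R2: [0, 0, 1, -93/11, 40/11]
Swap R3 ↔ R4
R6 ← R6 + (1/3)·R3: [0, 0, 0, -65/11, 25/11]
R5 ← R5 − (5/3)·R4: [0, 0, 0, 0, 0]
R6 ← R6 + (5/3)·R4: [0, 0, 0, 0, 0]
4 nonzero rows, so rank(B) = 4.
B has 5 columns; by rank–nullity, nullity = 5 − 4 = 1.

1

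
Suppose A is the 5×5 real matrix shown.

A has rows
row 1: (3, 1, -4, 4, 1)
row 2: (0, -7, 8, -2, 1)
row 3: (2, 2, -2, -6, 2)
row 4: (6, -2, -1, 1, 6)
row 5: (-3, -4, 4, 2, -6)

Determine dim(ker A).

Row reduce to echelon form.
R3 ← R3 − (2/3)·R1: [0, 4/3, 2/3, -26/3, 4/3]
R4 ← R4 − (2)·R1: [0, -4, 7, -7, 4]
R5 ← R5 + R1: [0, -3, 0, 6, -5]
R3 ← R3 + (4/21)·R2: [0, 0, 46/21, -190/21, 32/21]
R4 ← R4 − (4/7)·R2: [0, 0, 17/7, -41/7, 24/7]
R5 ← R5 − (3/7)·R2: [0, 0, -24/7, 48/7, -38/7]
R4 ← R4 − (51/46)·R3: [0, 0, 0, 96/23, 40/23]
R5 ← R5 + (36/23)·R3: [0, 0, 0, -168/23, -70/23]
R5 ← R5 + (7/4)·R4: [0, 0, 0, 0, 0]
4 nonzero rows, so rank(A) = 4.
A has 5 columns; by rank–nullity, nullity = 5 − 4 = 1.

1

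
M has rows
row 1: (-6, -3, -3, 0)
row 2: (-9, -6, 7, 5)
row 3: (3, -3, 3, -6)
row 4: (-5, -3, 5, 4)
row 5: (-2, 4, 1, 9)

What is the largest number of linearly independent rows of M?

Row reduce to echelon form.
R2 ← R2 − (3/2)·R1: [0, -3/2, 23/2, 5]
R3 ← R3 + (1/2)·R1: [0, -9/2, 3/2, -6]
R4 ← R4 − (5/6)·R1: [0, -1/2, 15/2, 4]
R5 ← R5 − (1/3)·R1: [0, 5, 2, 9]
R3 ← R3 − (3)·R2: [0, 0, -33, -21]
R4 ← R4 − (1/3)·R2: [0, 0, 11/3, 7/3]
R5 ← R5 + (10/3)·R2: [0, 0, 121/3, 77/3]
R4 ← R4 + (1/9)·R3: [0, 0, 0, 0]
R5 ← R5 + (11/9)·R3: [0, 0, 0, 0]
Echelon form has 3 nonzero rows, so rank(M) = 3.
The rank gives the maximum number of linearly independent rows: 3.

3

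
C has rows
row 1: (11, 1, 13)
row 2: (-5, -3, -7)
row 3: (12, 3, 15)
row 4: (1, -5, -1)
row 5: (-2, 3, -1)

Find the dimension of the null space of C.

1

Row reduce to echelon form.
R2 ← R2 + (5/11)·R1: [0, -28/11, -12/11]
R3 ← R3 − (12/11)·R1: [0, 21/11, 9/11]
R4 ← R4 − (1/11)·R1: [0, -56/11, -24/11]
R5 ← R5 + (2/11)·R1: [0, 35/11, 15/11]
R3 ← R3 + (3/4)·R2: [0, 0, 0]
R4 ← R4 − (2)·R2: [0, 0, 0]
R5 ← R5 + (5/4)·R2: [0, 0, 0]
2 nonzero rows, so rank(C) = 2.
C has 3 columns; by rank–nullity, nullity = 3 − 2 = 1.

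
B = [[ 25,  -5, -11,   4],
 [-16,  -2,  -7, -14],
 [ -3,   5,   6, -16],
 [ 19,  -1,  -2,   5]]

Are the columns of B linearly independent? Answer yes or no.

no

Row reduce B to echelon form.
R2 ← R2 + (16/25)·R1: [0, -26/5, -351/25, -286/25]
R3 ← R3 + (3/25)·R1: [0, 22/5, 117/25, -388/25]
R4 ← R4 − (19/25)·R1: [0, 14/5, 159/25, 49/25]
R3 ← R3 + (11/13)·R2: [0, 0, -36/5, -126/5]
R4 ← R4 + (7/13)·R2: [0, 0, -6/5, -21/5]
R4 ← R4 − (1/6)·R3: [0, 0, 0, 0]
3 pivots among 4 columns.
Only 3 < 4 pivot columns, so the columns are linearly dependent.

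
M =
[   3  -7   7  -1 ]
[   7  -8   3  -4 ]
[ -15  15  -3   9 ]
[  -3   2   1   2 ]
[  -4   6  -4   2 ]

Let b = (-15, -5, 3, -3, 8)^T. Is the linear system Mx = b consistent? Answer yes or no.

Row reduce the augmented matrix [M | b].
R2 ← R2 − (7/3)·R1: [0, 25/3, -40/3, -5/3, 30]
R3 ← R3 + (5)·R1: [0, -20, 32, 4, -72]
R4 ← R4 + R1: [0, -5, 8, 1, -18]
R5 ← R5 + (4/3)·R1: [0, -10/3, 16/3, 2/3, -12]
R3 ← R3 + (12/5)·R2: [0, 0, 0, 0, 0]
R4 ← R4 + (3/5)·R2: [0, 0, 0, 0, 0]
R5 ← R5 + (2/5)·R2: [0, 0, 0, 0, 0]
The echelon form has 2 nonzero rows, and every pivot lies in the first 4 columns, so rank(M) = rank([M|b]) = 2.
The system is consistent.

yes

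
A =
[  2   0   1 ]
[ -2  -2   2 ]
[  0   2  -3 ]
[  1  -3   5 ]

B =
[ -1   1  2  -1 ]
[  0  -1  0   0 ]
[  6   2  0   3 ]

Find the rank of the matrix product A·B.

2

First compute AB:
[[  4,   4,   4,   1],
 [ 14,   4,  -4,   8],
 [-18,  -8,   0,  -9],
 [ 29,  14,   2,  14]]
Now row reduce the product.
R2 ← R2 − (7/2)·R1: [0, -10, -18, 9/2]
R3 ← R3 + (9/2)·R1: [0, 10, 18, -9/2]
R4 ← R4 − (29/4)·R1: [0, -15, -27, 27/4]
R3 ← R3 + R2: [0, 0, 0, 0]
R4 ← R4 − (3/2)·R2: [0, 0, 0, 0]
2 nonzero rows, so rank(AB) = 2.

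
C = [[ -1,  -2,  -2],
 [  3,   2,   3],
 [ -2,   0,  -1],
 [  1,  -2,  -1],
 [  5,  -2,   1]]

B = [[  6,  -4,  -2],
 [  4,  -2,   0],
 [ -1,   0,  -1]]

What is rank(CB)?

2

First compute CB:
[[-12,   8,   4],
 [ 23, -16,  -9],
 [-11,   8,   5],
 [ -1,   0,  -1],
 [ 21, -16, -11]]
Now row reduce the product.
R2 ← R2 + (23/12)·R1: [0, -2/3, -4/3]
R3 ← R3 − (11/12)·R1: [0, 2/3, 4/3]
R4 ← R4 − (1/12)·R1: [0, -2/3, -4/3]
R5 ← R5 + (7/4)·R1: [0, -2, -4]
R3 ← R3 + R2: [0, 0, 0]
R4 ← R4 − R2: [0, 0, 0]
R5 ← R5 − (3)·R2: [0, 0, 0]
2 nonzero rows, so rank(CB) = 2.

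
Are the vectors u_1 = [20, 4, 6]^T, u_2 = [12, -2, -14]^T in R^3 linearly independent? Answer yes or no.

Form the matrix with these vectors as rows and row reduce.
R2 ← R2 − (3/5)·R1: [0, -22/5, -88/5]
2 nonzero rows, so the 2 vectors span a space of dimension 2.
Since 2 = 2, the vectors are linearly independent.

yes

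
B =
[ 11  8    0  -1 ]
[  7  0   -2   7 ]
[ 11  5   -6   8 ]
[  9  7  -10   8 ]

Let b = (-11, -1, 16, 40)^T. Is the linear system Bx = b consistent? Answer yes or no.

yes

Row reduce the augmented matrix [B | b].
R2 ← R2 − (7/11)·R1: [0, -56/11, -2, 84/11, 6]
R3 ← R3 − R1: [0, -3, -6, 9, 27]
R4 ← R4 − (9/11)·R1: [0, 5/11, -10, 97/11, 49]
R3 ← R3 − (33/56)·R2: [0, 0, -135/28, 9/2, 657/28]
R4 ← R4 + (5/56)·R2: [0, 0, -285/28, 19/2, 1387/28]
R4 ← R4 − (19/9)·R3: [0, 0, 0, 0, 0]
The echelon form has 3 nonzero rows, and every pivot lies in the first 4 columns, so rank(B) = rank([B|b]) = 3.
The system is consistent.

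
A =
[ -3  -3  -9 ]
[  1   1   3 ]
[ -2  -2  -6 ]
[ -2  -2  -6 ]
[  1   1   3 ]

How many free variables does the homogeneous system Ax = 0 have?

Row reduce to echelon form.
R2 ← R2 + (1/3)·R1: [0, 0, 0]
R3 ← R3 − (2/3)·R1: [0, 0, 0]
R4 ← R4 − (2/3)·R1: [0, 0, 0]
R5 ← R5 + (1/3)·R1: [0, 0, 0]
1 nonzero row, so rank(A) = 1.
A has 3 columns; by rank–nullity, nullity = 3 − 1 = 2.

2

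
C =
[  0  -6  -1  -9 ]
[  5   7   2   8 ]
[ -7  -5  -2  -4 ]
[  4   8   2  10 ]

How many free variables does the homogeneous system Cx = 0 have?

Row reduce to echelon form.
Swap R1 ↔ R2
R3 ← R3 + (7/5)·R1: [0, 24/5, 4/5, 36/5]
R4 ← R4 − (4/5)·R1: [0, 12/5, 2/5, 18/5]
R3 ← R3 + (4/5)·R2: [0, 0, 0, 0]
R4 ← R4 + (2/5)·R2: [0, 0, 0, 0]
2 nonzero rows, so rank(C) = 2.
C has 4 columns; by rank–nullity, nullity = 4 − 2 = 2.

2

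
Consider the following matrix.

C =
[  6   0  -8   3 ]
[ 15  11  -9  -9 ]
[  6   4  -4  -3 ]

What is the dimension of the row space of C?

2

Row reduce to echelon form.
R2 ← R2 − (5/2)·R1: [0, 11, 11, -33/2]
R3 ← R3 − R1: [0, 4, 4, -6]
R3 ← R3 − (4/11)·R2: [0, 0, 0, 0]
Echelon form has 2 nonzero rows, so rank(C) = 2.
The row space has dimension equal to the rank: 2.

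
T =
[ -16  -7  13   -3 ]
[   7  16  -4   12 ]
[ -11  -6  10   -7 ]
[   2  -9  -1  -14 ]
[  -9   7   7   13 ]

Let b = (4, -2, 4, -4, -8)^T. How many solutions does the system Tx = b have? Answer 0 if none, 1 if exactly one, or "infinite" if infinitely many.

0

Row reduce the augmented matrix [T | b].
R2 ← R2 + (7/16)·R1: [0, 207/16, 27/16, 171/16, -1/4]
R3 ← R3 − (11/16)·R1: [0, -19/16, 17/16, -79/16, 5/4]
R4 ← R4 + (1/8)·R1: [0, -79/8, 5/8, -115/8, -7/2]
R5 ← R5 − (9/16)·R1: [0, 175/16, -5/16, 235/16, -41/4]
R3 ← R3 + (19/207)·R2: [0, 0, 28/23, -91/23, 254/207]
R4 ← R4 + (158/207)·R2: [0, 0, 44/23, -143/23, -764/207]
R5 ← R5 − (175/207)·R2: [0, 0, -40/23, 130/23, -2078/207]
R4 ← R4 − (11/7)·R3: [0, 0, 0, 0, -118/21]
R5 ← R5 + (10/7)·R3: [0, 0, 0, 0, -58/7]
R5 ← R5 − (87/59)·R4: [0, 0, 0, 0, 0]
The echelon form has 4 nonzero rows; the last pivot sits in the augmented column, so rank(T) = 3 but rank([T|b]) = 4.
Since the ranks differ, the system is inconsistent.
It has no solutions.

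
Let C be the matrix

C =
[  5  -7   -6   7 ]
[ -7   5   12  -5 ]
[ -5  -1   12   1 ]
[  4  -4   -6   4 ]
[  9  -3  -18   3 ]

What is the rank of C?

Row reduce to echelon form.
R2 ← R2 + (7/5)·R1: [0, -24/5, 18/5, 24/5]
R3 ← R3 + R1: [0, -8, 6, 8]
R4 ← R4 − (4/5)·R1: [0, 8/5, -6/5, -8/5]
R5 ← R5 − (9/5)·R1: [0, 48/5, -36/5, -48/5]
R3 ← R3 − (5/3)·R2: [0, 0, 0, 0]
R4 ← R4 + (1/3)·R2: [0, 0, 0, 0]
R5 ← R5 + (2)·R2: [0, 0, 0, 0]
Echelon form has 2 nonzero rows, so rank(C) = 2.

2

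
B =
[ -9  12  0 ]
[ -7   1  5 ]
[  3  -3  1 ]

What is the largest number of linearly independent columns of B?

3

Row reduce to echelon form.
R2 ← R2 − (7/9)·R1: [0, -25/3, 5]
R3 ← R3 + (1/3)·R1: [0, 1, 1]
R3 ← R3 + (3/25)·R2: [0, 0, 8/5]
Echelon form has 3 nonzero rows, so rank(B) = 3.
The rank gives the maximum number of linearly independent columns: 3.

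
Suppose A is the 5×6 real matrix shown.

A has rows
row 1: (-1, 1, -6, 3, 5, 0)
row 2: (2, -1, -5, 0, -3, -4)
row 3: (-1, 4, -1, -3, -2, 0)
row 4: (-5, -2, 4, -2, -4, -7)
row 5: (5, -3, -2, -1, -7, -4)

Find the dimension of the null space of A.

1

Row reduce to echelon form.
R2 ← R2 + (2)·R1: [0, 1, -17, 6, 7, -4]
R3 ← R3 − R1: [0, 3, 5, -6, -7, 0]
R4 ← R4 − (5)·R1: [0, -7, 34, -17, -29, -7]
R5 ← R5 + (5)·R1: [0, 2, -32, 14, 18, -4]
R3 ← R3 − (3)·R2: [0, 0, 56, -24, -28, 12]
R4 ← R4 + (7)·R2: [0, 0, -85, 25, 20, -35]
R5 ← R5 − (2)·R2: [0, 0, 2, 2, 4, 4]
R4 ← R4 + (85/56)·R3: [0, 0, 0, -80/7, -45/2, -235/14]
R5 ← R5 − (1/28)·R3: [0, 0, 0, 20/7, 5, 25/7]
R5 ← R5 + (1/4)·R4: [0, 0, 0, 0, -5/8, -5/8]
5 nonzero rows, so rank(A) = 5.
A has 6 columns; by rank–nullity, nullity = 6 − 5 = 1.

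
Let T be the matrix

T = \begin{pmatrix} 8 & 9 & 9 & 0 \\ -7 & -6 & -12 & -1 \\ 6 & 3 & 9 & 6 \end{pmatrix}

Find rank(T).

Row reduce to echelon form.
R2 ← R2 + (7/8)·R1: [0, 15/8, -33/8, -1]
R3 ← R3 − (3/4)·R1: [0, -15/4, 9/4, 6]
R3 ← R3 + (2)·R2: [0, 0, -6, 4]
Echelon form has 3 nonzero rows, so rank(T) = 3.

3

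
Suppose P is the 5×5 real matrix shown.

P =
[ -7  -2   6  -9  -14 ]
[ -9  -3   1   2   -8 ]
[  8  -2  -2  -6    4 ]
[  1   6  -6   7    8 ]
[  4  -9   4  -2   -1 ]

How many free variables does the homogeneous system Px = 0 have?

0

Row reduce to echelon form.
R2 ← R2 − (9/7)·R1: [0, -3/7, -47/7, 95/7, 10]
R3 ← R3 + (8/7)·R1: [0, -30/7, 34/7, -114/7, -12]
R4 ← R4 + (1/7)·R1: [0, 40/7, -36/7, 40/7, 6]
R5 ← R5 + (4/7)·R1: [0, -71/7, 52/7, -50/7, -9]
R3 ← R3 − (10)·R2: [0, 0, 72, -152, -112]
R4 ← R4 + (40/3)·R2: [0, 0, -284/3, 560/3, 418/3]
R5 ← R5 − (71/3)·R2: [0, 0, 499/3, -985/3, -737/3]
R4 ← R4 + (71/54)·R3: [0, 0, 0, -356/27, -214/27]
R5 ← R5 − (499/216)·R3: [0, 0, 0, 616/27, 353/27]
R5 ← R5 + (154/89)·R4: [0, 0, 0, 0, -57/89]
5 nonzero rows, so rank(P) = 5.
P has 5 columns; by rank–nullity, nullity = 5 − 5 = 0.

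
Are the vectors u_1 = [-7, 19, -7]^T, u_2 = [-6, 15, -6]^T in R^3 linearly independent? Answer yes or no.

Form the matrix with these vectors as rows and row reduce.
R2 ← R2 − (6/7)·R1: [0, -9/7, 0]
2 nonzero rows, so the 2 vectors span a space of dimension 2.
Since 2 = 2, the vectors are linearly independent.

yes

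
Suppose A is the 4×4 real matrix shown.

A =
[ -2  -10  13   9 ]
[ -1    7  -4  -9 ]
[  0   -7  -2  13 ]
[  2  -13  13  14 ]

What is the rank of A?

Row reduce to echelon form.
R2 ← R2 − (1/2)·R1: [0, 12, -21/2, -27/2]
R4 ← R4 + R1: [0, -23, 26, 23]
R3 ← R3 + (7/12)·R2: [0, 0, -65/8, 41/8]
R4 ← R4 + (23/12)·R2: [0, 0, 47/8, -23/8]
R4 ← R4 + (47/65)·R3: [0, 0, 0, 54/65]
Echelon form has 4 nonzero rows, so rank(A) = 4.

4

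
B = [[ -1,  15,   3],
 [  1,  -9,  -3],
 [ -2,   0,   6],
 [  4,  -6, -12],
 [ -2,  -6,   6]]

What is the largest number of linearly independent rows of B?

2

Row reduce to echelon form.
R2 ← R2 + R1: [0, 6, 0]
R3 ← R3 − (2)·R1: [0, -30, 0]
R4 ← R4 + (4)·R1: [0, 54, 0]
R5 ← R5 − (2)·R1: [0, -36, 0]
R3 ← R3 + (5)·R2: [0, 0, 0]
R4 ← R4 − (9)·R2: [0, 0, 0]
R5 ← R5 + (6)·R2: [0, 0, 0]
Echelon form has 2 nonzero rows, so rank(B) = 2.
The rank gives the maximum number of linearly independent rows: 2.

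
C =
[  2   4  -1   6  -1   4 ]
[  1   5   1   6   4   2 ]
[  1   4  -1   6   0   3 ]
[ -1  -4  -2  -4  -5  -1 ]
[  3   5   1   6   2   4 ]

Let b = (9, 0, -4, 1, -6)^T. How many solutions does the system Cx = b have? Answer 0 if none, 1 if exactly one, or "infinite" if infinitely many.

Row reduce the augmented matrix [C | b].
R2 ← R2 − (1/2)·R1: [0, 3, 3/2, 3, 9/2, 0, -9/2]
R3 ← R3 − (1/2)·R1: [0, 2, -1/2, 3, 1/2, 1, -17/2]
R4 ← R4 + (1/2)·R1: [0, -2, -5/2, -1, -11/2, 1, 11/2]
R5 ← R5 − (3/2)·R1: [0, -1, 5/2, -3, 7/2, -2, -39/2]
R3 ← R3 − (2/3)·R2: [0, 0, -3/2, 1, -5/2, 1, -11/2]
R4 ← R4 + (2/3)·R2: [0, 0, -3/2, 1, -5/2, 1, 5/2]
R5 ← R5 + (1/3)·R2: [0, 0, 3, -2, 5, -2, -21]
R4 ← R4 − R3: [0, 0, 0, 0, 0, 0, 8]
R5 ← R5 + (2)·R3: [0, 0, 0, 0, 0, 0, -32]
R5 ← R5 + (4)·R4: [0, 0, 0, 0, 0, 0, 0]
The echelon form has 4 nonzero rows; the last pivot sits in the augmented column, so rank(C) = 3 but rank([C|b]) = 4.
Since the ranks differ, the system is inconsistent.
It has no solutions.

0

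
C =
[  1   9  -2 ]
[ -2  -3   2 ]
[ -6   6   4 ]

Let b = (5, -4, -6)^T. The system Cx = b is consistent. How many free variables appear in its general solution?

Row reduce the augmented matrix [C | b].
R2 ← R2 + (2)·R1: [0, 15, -2, 6]
R3 ← R3 + (6)·R1: [0, 60, -8, 24]
R3 ← R3 − (4)·R2: [0, 0, 0, 0]
The echelon form has 2 nonzero rows, and every pivot lies in the first 3 columns, so rank(C) = rank([C|b]) = 2.
The system is consistent.
Free variables = (unknowns) − (rank) = 3 − 2 = 1.

1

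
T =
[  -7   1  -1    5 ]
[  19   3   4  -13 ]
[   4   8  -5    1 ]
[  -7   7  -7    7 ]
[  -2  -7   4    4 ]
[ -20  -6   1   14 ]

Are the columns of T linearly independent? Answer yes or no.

yes

Row reduce T to echelon form.
R2 ← R2 + (19/7)·R1: [0, 40/7, 9/7, 4/7]
R3 ← R3 + (4/7)·R1: [0, 60/7, -39/7, 27/7]
R4 ← R4 − R1: [0, 6, -6, 2]
R5 ← R5 − (2/7)·R1: [0, -51/7, 30/7, 18/7]
R6 ← R6 − (20/7)·R1: [0, -62/7, 27/7, -2/7]
R3 ← R3 − (3/2)·R2: [0, 0, -15/2, 3]
R4 ← R4 − (21/20)·R2: [0, 0, -147/20, 7/5]
R5 ← R5 + (51/40)·R2: [0, 0, 237/40, 33/10]
R6 ← R6 + (31/20)·R2: [0, 0, 117/20, 3/5]
R4 ← R4 − (49/50)·R3: [0, 0, 0, -77/50]
R5 ← R5 + (79/100)·R3: [0, 0, 0, 567/100]
R6 ← R6 + (39/50)·R3: [0, 0, 0, 147/50]
R5 ← R5 + (81/22)·R4: [0, 0, 0, 0]
R6 ← R6 + (21/11)·R4: [0, 0, 0, 0]
4 pivots among 4 columns.
Every column is a pivot column, so the columns are linearly independent.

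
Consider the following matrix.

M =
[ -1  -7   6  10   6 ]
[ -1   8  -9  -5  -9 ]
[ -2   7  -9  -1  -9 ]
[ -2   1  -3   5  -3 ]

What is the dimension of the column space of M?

2

Row reduce to echelon form.
R2 ← R2 − R1: [0, 15, -15, -15, -15]
R3 ← R3 − (2)·R1: [0, 21, -21, -21, -21]
R4 ← R4 − (2)·R1: [0, 15, -15, -15, -15]
R3 ← R3 − (7/5)·R2: [0, 0, 0, 0, 0]
R4 ← R4 − R2: [0, 0, 0, 0, 0]
Echelon form has 2 nonzero rows, so rank(M) = 2.
The column space has dimension equal to the rank: 2.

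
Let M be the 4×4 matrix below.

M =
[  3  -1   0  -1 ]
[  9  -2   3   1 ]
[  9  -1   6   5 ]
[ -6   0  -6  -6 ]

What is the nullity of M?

Row reduce to echelon form.
R2 ← R2 − (3)·R1: [0, 1, 3, 4]
R3 ← R3 − (3)·R1: [0, 2, 6, 8]
R4 ← R4 + (2)·R1: [0, -2, -6, -8]
R3 ← R3 − (2)·R2: [0, 0, 0, 0]
R4 ← R4 + (2)·R2: [0, 0, 0, 0]
2 nonzero rows, so rank(M) = 2.
M has 4 columns; by rank–nullity, nullity = 4 − 2 = 2.

2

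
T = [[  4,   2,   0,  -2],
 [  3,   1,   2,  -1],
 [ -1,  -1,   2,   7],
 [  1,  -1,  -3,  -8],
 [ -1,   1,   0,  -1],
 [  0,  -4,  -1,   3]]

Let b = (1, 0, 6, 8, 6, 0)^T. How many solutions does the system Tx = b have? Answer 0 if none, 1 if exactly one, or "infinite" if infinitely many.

Row reduce the augmented matrix [T | b].
R2 ← R2 − (3/4)·R1: [0, -1/2, 2, 1/2, -3/4]
R3 ← R3 + (1/4)·R1: [0, -1/2, 2, 13/2, 25/4]
R4 ← R4 − (1/4)·R1: [0, -3/2, -3, -15/2, 31/4]
R5 ← R5 + (1/4)·R1: [0, 3/2, 0, -3/2, 25/4]
R3 ← R3 − R2: [0, 0, 0, 6, 7]
R4 ← R4 − (3)·R2: [0, 0, -9, -9, 10]
R5 ← R5 + (3)·R2: [0, 0, 6, 0, 4]
R6 ← R6 − (8)·R2: [0, 0, -17, -1, 6]
Swap R3 ↔ R4
R5 ← R5 + (2/3)·R3: [0, 0, 0, -6, 32/3]
R6 ← R6 − (17/9)·R3: [0, 0, 0, 16, -116/9]
R5 ← R5 + R4: [0, 0, 0, 0, 53/3]
R6 ← R6 − (8/3)·R4: [0, 0, 0, 0, -284/9]
R6 ← R6 + (284/159)·R5: [0, 0, 0, 0, 0]
The echelon form has 5 nonzero rows; the last pivot sits in the augmented column, so rank(T) = 4 but rank([T|b]) = 5.
Since the ranks differ, the system is inconsistent.
It has no solutions.

0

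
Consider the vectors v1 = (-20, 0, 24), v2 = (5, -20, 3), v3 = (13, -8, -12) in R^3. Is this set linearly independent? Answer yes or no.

Form the matrix with these vectors as rows and row reduce.
R2 ← R2 + (1/4)·R1: [0, -20, 9]
R3 ← R3 + (13/20)·R1: [0, -8, 18/5]
R3 ← R3 − (2/5)·R2: [0, 0, 0]
2 nonzero rows, so the 3 vectors span a space of dimension 2.
Since 2 < 3, the vectors are linearly dependent.

no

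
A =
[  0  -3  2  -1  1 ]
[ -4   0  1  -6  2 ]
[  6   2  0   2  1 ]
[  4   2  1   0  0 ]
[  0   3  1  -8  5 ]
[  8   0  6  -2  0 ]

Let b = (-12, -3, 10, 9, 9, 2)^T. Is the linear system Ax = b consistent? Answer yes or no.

Row reduce the augmented matrix [A | b].
Swap R1 ↔ R2
R3 ← R3 + (3/2)·R1: [0, 2, 3/2, -7, 4, 11/2]
R4 ← R4 + R1: [0, 2, 2, -6, 2, 6]
R6 ← R6 + (2)·R1: [0, 0, 8, -14, 4, -4]
R3 ← R3 + (2/3)·R2: [0, 0, 17/6, -23/3, 14/3, -5/2]
R4 ← R4 + (2/3)·R2: [0, 0, 10/3, -20/3, 8/3, -2]
R5 ← R5 + R2: [0, 0, 3, -9, 6, -3]
R4 ← R4 − (20/17)·R3: [0, 0, 0, 40/17, -48/17, 16/17]
R5 ← R5 − (18/17)·R3: [0, 0, 0, -15/17, 18/17, -6/17]
R6 ← R6 − (48/17)·R3: [0, 0, 0, 130/17, -156/17, 52/17]
R5 ← R5 + (3/8)·R4: [0, 0, 0, 0, 0, 0]
R6 ← R6 − (13/4)·R4: [0, 0, 0, 0, 0, 0]
The echelon form has 4 nonzero rows, and every pivot lies in the first 5 columns, so rank(A) = rank([A|b]) = 4.
The system is consistent.

yes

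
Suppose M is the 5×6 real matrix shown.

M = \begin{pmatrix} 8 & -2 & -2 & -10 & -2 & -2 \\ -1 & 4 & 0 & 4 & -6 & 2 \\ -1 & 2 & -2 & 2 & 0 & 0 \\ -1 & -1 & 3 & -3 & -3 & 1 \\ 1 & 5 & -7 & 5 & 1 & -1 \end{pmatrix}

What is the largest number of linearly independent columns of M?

Row reduce to echelon form.
R2 ← R2 + (1/8)·R1: [0, 15/4, -1/4, 11/4, -25/4, 7/4]
R3 ← R3 + (1/8)·R1: [0, 7/4, -9/4, 3/4, -1/4, -1/4]
R4 ← R4 + (1/8)·R1: [0, -5/4, 11/4, -17/4, -13/4, 3/4]
R5 ← R5 − (1/8)·R1: [0, 21/4, -27/4, 25/4, 5/4, -3/4]
R3 ← R3 − (7/15)·R2: [0, 0, -32/15, -8/15, 8/3, -16/15]
R4 ← R4 + (1/3)·R2: [0, 0, 8/3, -10/3, -16/3, 4/3]
R5 ← R5 − (7/5)·R2: [0, 0, -32/5, 12/5, 10, -16/5]
R4 ← R4 + (5/4)·R3: [0, 0, 0, -4, -2, 0]
R5 ← R5 − (3)·R3: [0, 0, 0, 4, 2, 0]
R5 ← R5 + R4: [0, 0, 0, 0, 0, 0]
Echelon form has 4 nonzero rows, so rank(M) = 4.
The rank gives the maximum number of linearly independent columns: 4.

4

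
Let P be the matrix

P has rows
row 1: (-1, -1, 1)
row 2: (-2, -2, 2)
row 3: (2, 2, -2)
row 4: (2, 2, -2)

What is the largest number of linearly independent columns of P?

Row reduce to echelon form.
R2 ← R2 − (2)·R1: [0, 0, 0]
R3 ← R3 + (2)·R1: [0, 0, 0]
R4 ← R4 + (2)·R1: [0, 0, 0]
Echelon form has 1 nonzero row, so rank(P) = 1.
The rank gives the maximum number of linearly independent columns: 1.

1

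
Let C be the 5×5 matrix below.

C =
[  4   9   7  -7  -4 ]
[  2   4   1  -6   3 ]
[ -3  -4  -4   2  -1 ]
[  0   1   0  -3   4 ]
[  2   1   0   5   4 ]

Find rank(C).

Row reduce to echelon form.
R2 ← R2 − (1/2)·R1: [0, -1/2, -5/2, -5/2, 5]
R3 ← R3 + (3/4)·R1: [0, 11/4, 5/4, -13/4, -4]
R5 ← R5 − (1/2)·R1: [0, -7/2, -7/2, 17/2, 6]
R3 ← R3 + (11/2)·R2: [0, 0, -25/2, -17, 47/2]
R4 ← R4 + (2)·R2: [0, 0, -5, -8, 14]
R5 ← R5 − (7)·R2: [0, 0, 14, 26, -29]
R4 ← R4 − (2/5)·R3: [0, 0, 0, -6/5, 23/5]
R5 ← R5 + (28/25)·R3: [0, 0, 0, 174/25, -67/25]
R5 ← R5 + (29/5)·R4: [0, 0, 0, 0, 24]
Echelon form has 5 nonzero rows, so rank(C) = 5.

5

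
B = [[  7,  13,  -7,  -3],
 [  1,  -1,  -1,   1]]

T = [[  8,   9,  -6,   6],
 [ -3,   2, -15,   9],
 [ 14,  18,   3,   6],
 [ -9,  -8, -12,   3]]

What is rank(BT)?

2

First compute BT:
[[-54, -13, -222, 108],
 [-12, -19,  -6,  -6]]
Now row reduce the product.
R2 ← R2 − (2/9)·R1: [0, -145/9, 130/3, -30]
2 nonzero rows, so rank(BT) = 2.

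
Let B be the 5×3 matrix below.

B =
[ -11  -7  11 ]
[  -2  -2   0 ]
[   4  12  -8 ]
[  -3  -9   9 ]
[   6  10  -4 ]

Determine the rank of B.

Row reduce to echelon form.
R2 ← R2 − (2/11)·R1: [0, -8/11, -2]
R3 ← R3 + (4/11)·R1: [0, 104/11, -4]
R4 ← R4 − (3/11)·R1: [0, -78/11, 6]
R5 ← R5 + (6/11)·R1: [0, 68/11, 2]
R3 ← R3 + (13)·R2: [0, 0, -30]
R4 ← R4 − (39/4)·R2: [0, 0, 51/2]
R5 ← R5 + (17/2)·R2: [0, 0, -15]
R4 ← R4 + (17/20)·R3: [0, 0, 0]
R5 ← R5 − (1/2)·R3: [0, 0, 0]
Echelon form has 3 nonzero rows, so rank(B) = 3.

3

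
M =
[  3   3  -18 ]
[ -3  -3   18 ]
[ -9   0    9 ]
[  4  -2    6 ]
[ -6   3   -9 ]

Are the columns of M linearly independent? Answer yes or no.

Row reduce M to echelon form.
R2 ← R2 + R1: [0, 0, 0]
R3 ← R3 + (3)·R1: [0, 9, -45]
R4 ← R4 − (4/3)·R1: [0, -6, 30]
R5 ← R5 + (2)·R1: [0, 9, -45]
Swap R2 ↔ R3
R4 ← R4 + (2/3)·R2: [0, 0, 0]
R5 ← R5 − R2: [0, 0, 0]
2 pivots among 3 columns.
Only 2 < 3 pivot columns, so the columns are linearly dependent.

no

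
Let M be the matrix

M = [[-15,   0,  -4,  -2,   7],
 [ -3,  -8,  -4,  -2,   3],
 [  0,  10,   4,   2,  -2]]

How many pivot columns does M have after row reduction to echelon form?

2

Row reduce to echelon form.
R2 ← R2 − (1/5)·R1: [0, -8, -16/5, -8/5, 8/5]
R3 ← R3 + (5/4)·R2: [0, 0, 0, 0, 0]
Echelon form has 2 nonzero rows, so rank(M) = 2.
Each nonzero row contributes one pivot column: 2 pivot columns.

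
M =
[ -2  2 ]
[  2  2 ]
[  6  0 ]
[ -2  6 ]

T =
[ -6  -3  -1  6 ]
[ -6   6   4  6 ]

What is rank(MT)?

First compute MT:
[[  0,  18,  10,   0],
 [-24,   6,   6,  24],
 [-36, -18,  -6,  36],
 [-24,  42,  26,  24]]
Now row reduce the product.
Swap R1 ↔ R2
R3 ← R3 − (3/2)·R1: [0, -27, -15, 0]
R4 ← R4 − R1: [0, 36, 20, 0]
R3 ← R3 + (3/2)·R2: [0, 0, 0, 0]
R4 ← R4 − (2)·R2: [0, 0, 0, 0]
2 nonzero rows, so rank(MT) = 2.

2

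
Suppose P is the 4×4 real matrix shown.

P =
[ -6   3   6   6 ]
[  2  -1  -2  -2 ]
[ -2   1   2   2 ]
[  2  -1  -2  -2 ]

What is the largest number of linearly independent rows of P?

Row reduce to echelon form.
R2 ← R2 + (1/3)·R1: [0, 0, 0, 0]
R3 ← R3 − (1/3)·R1: [0, 0, 0, 0]
R4 ← R4 + (1/3)·R1: [0, 0, 0, 0]
Echelon form has 1 nonzero row, so rank(P) = 1.
The rank gives the maximum number of linearly independent rows: 1.

1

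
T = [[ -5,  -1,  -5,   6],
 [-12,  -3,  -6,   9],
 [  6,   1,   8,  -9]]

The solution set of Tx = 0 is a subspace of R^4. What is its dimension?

Row reduce to echelon form.
R2 ← R2 − (12/5)·R1: [0, -3/5, 6, -27/5]
R3 ← R3 + (6/5)·R1: [0, -1/5, 2, -9/5]
R3 ← R3 − (1/3)·R2: [0, 0, 0, 0]
2 nonzero rows, so rank(T) = 2.
T has 4 columns; by rank–nullity, nullity = 4 − 2 = 2.

2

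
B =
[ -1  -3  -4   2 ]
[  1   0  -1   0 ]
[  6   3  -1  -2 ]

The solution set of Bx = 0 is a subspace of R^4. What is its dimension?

2

Row reduce to echelon form.
R2 ← R2 + R1: [0, -3, -5, 2]
R3 ← R3 + (6)·R1: [0, -15, -25, 10]
R3 ← R3 − (5)·R2: [0, 0, 0, 0]
2 nonzero rows, so rank(B) = 2.
B has 4 columns; by rank–nullity, nullity = 4 − 2 = 2.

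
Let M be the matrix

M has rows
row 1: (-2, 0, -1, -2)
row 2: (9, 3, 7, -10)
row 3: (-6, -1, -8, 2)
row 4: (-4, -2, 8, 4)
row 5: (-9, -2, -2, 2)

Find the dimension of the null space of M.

1

Row reduce to echelon form.
R2 ← R2 + (9/2)·R1: [0, 3, 5/2, -19]
R3 ← R3 − (3)·R1: [0, -1, -5, 8]
R4 ← R4 − (2)·R1: [0, -2, 10, 8]
R5 ← R5 − (9/2)·R1: [0, -2, 5/2, 11]
R3 ← R3 + (1/3)·R2: [0, 0, -25/6, 5/3]
R4 ← R4 + (2/3)·R2: [0, 0, 35/3, -14/3]
R5 ← R5 + (2/3)·R2: [0, 0, 25/6, -5/3]
R4 ← R4 + (14/5)·R3: [0, 0, 0, 0]
R5 ← R5 + R3: [0, 0, 0, 0]
3 nonzero rows, so rank(M) = 3.
M has 4 columns; by rank–nullity, nullity = 4 − 3 = 1.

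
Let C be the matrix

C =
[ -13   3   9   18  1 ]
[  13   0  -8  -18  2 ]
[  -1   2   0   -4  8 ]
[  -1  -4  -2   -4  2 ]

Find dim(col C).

3

Row reduce to echelon form.
R2 ← R2 + R1: [0, 3, 1, 0, 3]
R3 ← R3 − (1/13)·R1: [0, 23/13, -9/13, -70/13, 103/13]
R4 ← R4 − (1/13)·R1: [0, -55/13, -35/13, -70/13, 25/13]
R3 ← R3 − (23/39)·R2: [0, 0, -50/39, -70/13, 80/13]
R4 ← R4 + (55/39)·R2: [0, 0, -50/39, -70/13, 80/13]
R4 ← R4 − R3: [0, 0, 0, 0, 0]
Echelon form has 3 nonzero rows, so rank(C) = 3.
The column space has dimension equal to the rank: 3.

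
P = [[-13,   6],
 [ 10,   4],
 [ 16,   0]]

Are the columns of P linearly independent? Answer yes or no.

yes

Row reduce P to echelon form.
R2 ← R2 + (10/13)·R1: [0, 112/13]
R3 ← R3 + (16/13)·R1: [0, 96/13]
R3 ← R3 − (6/7)·R2: [0, 0]
2 pivots among 2 columns.
Every column is a pivot column, so the columns are linearly independent.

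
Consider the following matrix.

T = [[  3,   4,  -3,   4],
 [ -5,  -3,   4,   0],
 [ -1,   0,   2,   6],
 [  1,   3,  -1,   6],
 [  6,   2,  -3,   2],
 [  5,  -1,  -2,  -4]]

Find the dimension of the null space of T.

Row reduce to echelon form.
R2 ← R2 + (5/3)·R1: [0, 11/3, -1, 20/3]
R3 ← R3 + (1/3)·R1: [0, 4/3, 1, 22/3]
R4 ← R4 − (1/3)·R1: [0, 5/3, 0, 14/3]
R5 ← R5 − (2)·R1: [0, -6, 3, -6]
R6 ← R6 − (5/3)·R1: [0, -23/3, 3, -32/3]
R3 ← R3 − (4/11)·R2: [0, 0, 15/11, 54/11]
R4 ← R4 − (5/11)·R2: [0, 0, 5/11, 18/11]
R5 ← R5 + (18/11)·R2: [0, 0, 15/11, 54/11]
R6 ← R6 + (23/11)·R2: [0, 0, 10/11, 36/11]
R4 ← R4 − (1/3)·R3: [0, 0, 0, 0]
R5 ← R5 − R3: [0, 0, 0, 0]
R6 ← R6 − (2/3)·R3: [0, 0, 0, 0]
3 nonzero rows, so rank(T) = 3.
T has 4 columns; by rank–nullity, nullity = 4 − 3 = 1.

1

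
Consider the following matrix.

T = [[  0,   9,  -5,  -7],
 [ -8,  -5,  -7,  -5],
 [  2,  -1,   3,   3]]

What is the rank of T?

2

Row reduce to echelon form.
Swap R1 ↔ R2
R3 ← R3 + (1/4)·R1: [0, -9/4, 5/4, 7/4]
R3 ← R3 + (1/4)·R2: [0, 0, 0, 0]
Echelon form has 2 nonzero rows, so rank(T) = 2.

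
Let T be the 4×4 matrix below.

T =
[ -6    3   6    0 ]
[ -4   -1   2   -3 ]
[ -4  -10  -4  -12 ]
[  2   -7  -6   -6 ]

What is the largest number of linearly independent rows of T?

Row reduce to echelon form.
R2 ← R2 − (2/3)·R1: [0, -3, -2, -3]
R3 ← R3 − (2/3)·R1: [0, -12, -8, -12]
R4 ← R4 + (1/3)·R1: [0, -6, -4, -6]
R3 ← R3 − (4)·R2: [0, 0, 0, 0]
R4 ← R4 − (2)·R2: [0, 0, 0, 0]
Echelon form has 2 nonzero rows, so rank(T) = 2.
The rank gives the maximum number of linearly independent rows: 2.

2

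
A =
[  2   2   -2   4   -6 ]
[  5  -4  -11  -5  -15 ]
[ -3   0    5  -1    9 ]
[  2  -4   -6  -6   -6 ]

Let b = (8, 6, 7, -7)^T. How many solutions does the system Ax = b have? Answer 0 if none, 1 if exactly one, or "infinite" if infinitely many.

0

Row reduce the augmented matrix [A | b].
R2 ← R2 − (5/2)·R1: [0, -9, -6, -15, 0, -14]
R3 ← R3 + (3/2)·R1: [0, 3, 2, 5, 0, 19]
R4 ← R4 − R1: [0, -6, -4, -10, 0, -15]
R3 ← R3 + (1/3)·R2: [0, 0, 0, 0, 0, 43/3]
R4 ← R4 − (2/3)·R2: [0, 0, 0, 0, 0, -17/3]
R4 ← R4 + (17/43)·R3: [0, 0, 0, 0, 0, 0]
The echelon form has 3 nonzero rows; the last pivot sits in the augmented column, so rank(A) = 2 but rank([A|b]) = 3.
Since the ranks differ, the system is inconsistent.
It has no solutions.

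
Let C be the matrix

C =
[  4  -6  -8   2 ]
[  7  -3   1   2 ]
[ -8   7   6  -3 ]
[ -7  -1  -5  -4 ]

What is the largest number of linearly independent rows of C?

Row reduce to echelon form.
R2 ← R2 − (7/4)·R1: [0, 15/2, 15, -3/2]
R3 ← R3 + (2)·R1: [0, -5, -10, 1]
R4 ← R4 + (7/4)·R1: [0, -23/2, -19, -1/2]
R3 ← R3 + (2/3)·R2: [0, 0, 0, 0]
R4 ← R4 + (23/15)·R2: [0, 0, 4, -14/5]
Swap R3 ↔ R4
Echelon form has 3 nonzero rows, so rank(C) = 3.
The rank gives the maximum number of linearly independent rows: 3.

3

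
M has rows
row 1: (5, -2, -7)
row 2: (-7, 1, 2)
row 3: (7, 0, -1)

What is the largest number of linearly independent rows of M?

Row reduce to echelon form.
R2 ← R2 + (7/5)·R1: [0, -9/5, -39/5]
R3 ← R3 − (7/5)·R1: [0, 14/5, 44/5]
R3 ← R3 + (14/9)·R2: [0, 0, -10/3]
Echelon form has 3 nonzero rows, so rank(M) = 3.
The rank gives the maximum number of linearly independent rows: 3.

3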